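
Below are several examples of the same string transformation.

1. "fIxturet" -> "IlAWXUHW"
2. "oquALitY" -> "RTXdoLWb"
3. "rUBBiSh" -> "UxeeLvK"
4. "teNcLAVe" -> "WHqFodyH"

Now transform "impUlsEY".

What's happening: flip the case of every letter, then shift every letter 3 places forward in the alphabet (wrapping around).
Working it through for "impUlsEY": intermediate "IMPuLSey", final "LPSxOVhb".

LPSxOVhb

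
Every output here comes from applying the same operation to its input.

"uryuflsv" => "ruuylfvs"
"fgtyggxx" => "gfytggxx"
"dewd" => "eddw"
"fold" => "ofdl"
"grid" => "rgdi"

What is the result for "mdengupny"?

Each output is the input with this applied: swap each adjacent pair of characters (1↔2, 3↔4, ...).
On "mdengupny" that produces "dmneugnpy".

dmneugnpy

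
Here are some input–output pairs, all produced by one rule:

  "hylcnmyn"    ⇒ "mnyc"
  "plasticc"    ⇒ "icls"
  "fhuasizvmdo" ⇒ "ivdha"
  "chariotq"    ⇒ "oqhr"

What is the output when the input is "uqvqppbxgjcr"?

pxjrqq

Each output is the input with this applied: keep every other character starting from the second (positions 2nd, 4th, 6th, ...), then move the first 2 characters to the end (rotate left by 2).
On "uqvqppbxgjcr" that produces "pxjrqq".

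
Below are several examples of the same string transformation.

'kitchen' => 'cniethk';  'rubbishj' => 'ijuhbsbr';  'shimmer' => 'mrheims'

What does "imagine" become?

What's happening: take characters alternately from the front and the back (1st, last, 2nd, 2nd-last, ...), then swap the first and last characters.
For "imagine", step one produces "iemnaig"; step two turns that into "gemnaii".

gemnaii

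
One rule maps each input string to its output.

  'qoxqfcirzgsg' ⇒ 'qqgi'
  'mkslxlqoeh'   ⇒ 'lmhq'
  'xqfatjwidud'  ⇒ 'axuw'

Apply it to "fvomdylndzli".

mfzl

Looking at the pairs, the operation is to keep one character in every 3, starting at position 1 (positions 1st, 4th, 7th, ...), then swap each adjacent pair of characters (1↔2, 3↔4, ...).
Applying both steps to "fvomdylndzli": "fmlz", then "mfzl".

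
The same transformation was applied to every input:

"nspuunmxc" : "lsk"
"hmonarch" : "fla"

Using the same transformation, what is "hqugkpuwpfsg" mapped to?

What's happening: keep one character in every 3, starting at position 1 (positions 1st, 4th, 7th, ...), then shift every letter 2 places backward in the alphabet (wrapping around).
Starting from "hqugkpuwpfsg": after the first operation, "hguf"; after the second, "fesd".
(Check on "nspuunmxc": → "num" → "lsk" ✓)

fesd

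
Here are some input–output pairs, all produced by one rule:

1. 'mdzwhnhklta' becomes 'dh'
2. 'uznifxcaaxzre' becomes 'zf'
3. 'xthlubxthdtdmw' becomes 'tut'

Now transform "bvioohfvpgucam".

In each case the input is transformed by: keep one character in every 3, starting at position 2 (positions 2nd, 5th, 8th, ...), then delete the last 2 characters.
So "bvioohfvpgucam" becomes "vov".

vov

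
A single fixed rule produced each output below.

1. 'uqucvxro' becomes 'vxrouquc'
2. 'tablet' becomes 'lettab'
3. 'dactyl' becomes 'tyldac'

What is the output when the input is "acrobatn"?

batnacro

In each case the input is transformed by: swap the front and back halves of the string.
On "acrobatn" that produces "batnacro".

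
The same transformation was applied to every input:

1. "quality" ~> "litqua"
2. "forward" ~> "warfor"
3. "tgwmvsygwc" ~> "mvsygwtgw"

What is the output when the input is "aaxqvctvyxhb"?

What's happening: delete the last character, then move the first 3 characters to the end (rotate left by 3).
For "aaxqvctvyxhb", step one produces "aaxqvctvyxh"; step two turns that into "qvctvyxhaax".

qvctvyxhaax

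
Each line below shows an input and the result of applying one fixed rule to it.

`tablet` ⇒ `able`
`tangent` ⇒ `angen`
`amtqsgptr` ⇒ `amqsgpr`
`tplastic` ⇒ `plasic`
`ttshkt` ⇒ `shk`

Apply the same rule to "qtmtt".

qm

The pattern: remove every "t".
On "qtmtt" that produces "qm".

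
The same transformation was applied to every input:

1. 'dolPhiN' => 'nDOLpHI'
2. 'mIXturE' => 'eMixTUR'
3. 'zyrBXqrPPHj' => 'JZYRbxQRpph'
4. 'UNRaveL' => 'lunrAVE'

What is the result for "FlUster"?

Rule — flip the case of every letter, then move the last character to the front.
On "FlUster": the first step gives "fLuSTER", and the second then gives "RfLuSTE".

RfLuSTE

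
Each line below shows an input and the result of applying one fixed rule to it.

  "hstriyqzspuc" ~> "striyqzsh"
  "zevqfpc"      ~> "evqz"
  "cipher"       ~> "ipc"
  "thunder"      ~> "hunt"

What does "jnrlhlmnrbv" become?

In each case the input is transformed by: delete the last 3 characters, then move the first character to the end.
For "jnrlhlmnrbv", step one produces "jnrlhlmn"; step two turns that into "nrlhlmnj".

nrlhlmnj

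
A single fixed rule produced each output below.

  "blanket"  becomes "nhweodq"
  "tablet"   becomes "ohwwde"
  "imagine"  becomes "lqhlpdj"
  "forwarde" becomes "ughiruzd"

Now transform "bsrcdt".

fgwevu

What's happening: move the last 3 characters to the front (rotate right by 3), then shift every letter 3 places forward in the alphabet (wrapping around).
Starting from "bsrcdt": after the first operation, "cdtbsr"; after the second, "fgwevu".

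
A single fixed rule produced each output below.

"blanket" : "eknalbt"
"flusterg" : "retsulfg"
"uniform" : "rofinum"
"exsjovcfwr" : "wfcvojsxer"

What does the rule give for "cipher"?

ehpicr

What's happening: reverse the string, then move the first character to the end.
Starting from "cipher": after the first operation, "rehpic"; after the second, "ehpicr".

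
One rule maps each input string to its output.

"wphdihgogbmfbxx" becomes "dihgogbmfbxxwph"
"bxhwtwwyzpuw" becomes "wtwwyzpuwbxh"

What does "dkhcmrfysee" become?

cmrfyseedkh

Looking at the pairs, the operation is to move the first 3 characters to the end (rotate left by 3).
"dkhcmrfysee" → "cmrfyseedkh".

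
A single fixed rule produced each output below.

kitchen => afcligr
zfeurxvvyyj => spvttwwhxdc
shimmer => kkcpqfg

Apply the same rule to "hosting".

rglefmq

The pattern: move the first 3 characters to the end (rotate left by 3), then shift every letter 2 places backward in the alphabet (wrapping around).
On "hosting": the first step gives "tinghos", and the second then gives "rglefmq".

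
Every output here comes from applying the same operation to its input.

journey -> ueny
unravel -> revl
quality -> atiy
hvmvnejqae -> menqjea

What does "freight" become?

ehgt

Rule — swap each adjacent pair of characters (1↔2, 3↔4, ...), then delete the first 3 characters.
Working it through for "freight": intermediate "rfiehgt", final "ehgt".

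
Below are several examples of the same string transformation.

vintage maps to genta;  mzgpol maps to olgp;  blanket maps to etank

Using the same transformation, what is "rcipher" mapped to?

eriph

Looking at the pairs, the operation is to delete the first 2 characters, then move the last 2 characters to the front (rotate right by 2).
Applying both steps to "rcipher": "ipher", then "eriph".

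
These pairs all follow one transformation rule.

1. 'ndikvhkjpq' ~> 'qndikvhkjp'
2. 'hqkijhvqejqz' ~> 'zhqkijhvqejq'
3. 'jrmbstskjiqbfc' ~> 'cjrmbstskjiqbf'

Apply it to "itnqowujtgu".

uitnqowujtg

What's happening: move the last character to the front.
So "itnqowujtgu" becomes "uitnqowujtg".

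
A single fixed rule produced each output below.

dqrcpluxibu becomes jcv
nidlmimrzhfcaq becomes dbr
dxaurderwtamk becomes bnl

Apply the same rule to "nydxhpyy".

qzz

The rule is to shift every letter 1 place forward in the alphabet (wrapping around), then keep only the last 3 characters.
For "nydxhpyy" the result is "qzz".
(Check on "nidlmimrzhfcaq": → "ojemnjnsaigdbr" → "dbr" ✓)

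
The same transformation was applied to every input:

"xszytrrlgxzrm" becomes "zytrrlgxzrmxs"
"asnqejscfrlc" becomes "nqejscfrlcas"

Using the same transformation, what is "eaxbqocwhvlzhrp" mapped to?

xbqocwhvlzhrpea

What's happening: move the first 2 characters to the end (rotate left by 2).
Doing the same to "eaxbqocwhvlzhrp": "xbqocwhvlzhrpea".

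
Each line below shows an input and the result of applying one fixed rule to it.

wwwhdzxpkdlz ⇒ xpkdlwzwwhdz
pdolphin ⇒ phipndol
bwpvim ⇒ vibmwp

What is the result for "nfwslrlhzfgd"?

lhzfgndfwslr

Looking at the pairs, the operation is to swap the first and last characters, then swap the front and back halves of the string.
Applying that to "nfwslrlhzfgd" gives "lhzfgndfwslr".
(Check on "pdolphin": → "ndolphip" → "phipndol" ✓)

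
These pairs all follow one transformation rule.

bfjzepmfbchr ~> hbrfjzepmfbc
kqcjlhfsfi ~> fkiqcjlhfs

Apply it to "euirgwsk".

Rule — swap the first and last characters, then move the last 2 characters to the front (rotate right by 2).
"euirgwsk" → "kuirgwse" → "sekuirgw".

sekuirgw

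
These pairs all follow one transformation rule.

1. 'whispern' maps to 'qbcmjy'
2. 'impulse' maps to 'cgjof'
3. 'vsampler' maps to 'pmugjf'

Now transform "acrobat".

uwliv

In each case the input is transformed by: delete the last 2 characters, then shift every letter 6 places backward in the alphabet (wrapping around).
So "acrobat" becomes "uwliv".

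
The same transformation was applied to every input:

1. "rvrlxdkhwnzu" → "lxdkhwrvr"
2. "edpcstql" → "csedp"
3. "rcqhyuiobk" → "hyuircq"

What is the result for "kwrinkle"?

inkwr

The rule is to delete the last 3 characters, then move the first 3 characters to the end (rotate left by 3).
For "kwrinkle", step one produces "kwrin"; step two turns that into "inkwr".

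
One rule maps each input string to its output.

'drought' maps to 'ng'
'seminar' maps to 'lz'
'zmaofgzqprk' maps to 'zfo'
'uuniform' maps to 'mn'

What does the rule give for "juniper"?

md

Each output is the input with this applied: keep one character in every 3, starting at position 3 (positions 3rd, 6th, 9th, ...), then shift every letter 1 place backward in the alphabet (wrapping around).
Working it through for "juniper": intermediate "ne", final "md".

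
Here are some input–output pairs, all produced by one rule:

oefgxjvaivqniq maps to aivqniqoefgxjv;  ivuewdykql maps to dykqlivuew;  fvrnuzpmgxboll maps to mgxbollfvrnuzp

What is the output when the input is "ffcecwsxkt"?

Looking at the pairs, the operation is to swap the front and back halves of the string.
So "ffcecwsxkt" becomes "wsxktffcec".

wsxktffcec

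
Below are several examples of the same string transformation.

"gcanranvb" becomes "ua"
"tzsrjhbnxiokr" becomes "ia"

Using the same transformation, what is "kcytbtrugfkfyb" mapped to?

Each output is the input with this applied: shift every letter 1 place backward in the alphabet (wrapping around), then keep only the vowels.
"kcytbtrugfkfyb" → "jbxsasqtfejexa" → "aeea".

aeea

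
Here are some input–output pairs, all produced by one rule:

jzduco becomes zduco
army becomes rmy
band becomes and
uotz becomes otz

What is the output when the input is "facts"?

acts

Each output is the input with this applied: delete the first character.
For "facts" the result is "acts".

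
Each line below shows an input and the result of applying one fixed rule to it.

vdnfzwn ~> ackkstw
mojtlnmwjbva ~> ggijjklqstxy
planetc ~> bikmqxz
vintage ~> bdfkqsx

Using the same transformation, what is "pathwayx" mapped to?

emqtuvxx

Rule — shift every letter 3 places backward in the alphabet (wrapping around), then sort the characters into alphabetical order.
"pathwayx" → "emqtuvxx".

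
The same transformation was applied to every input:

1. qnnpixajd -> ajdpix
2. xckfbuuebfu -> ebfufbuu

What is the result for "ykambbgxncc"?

xnccmbbg

The pattern: delete the first 3 characters, then swap the front and back halves of the string.
Starting from "ykambbgxncc": after the first operation, "mbbgxncc"; after the second, "xnccmbbg".
(Check on "xckfbuuebfu": → "fbuuebfu" → "ebfufbuu" ✓)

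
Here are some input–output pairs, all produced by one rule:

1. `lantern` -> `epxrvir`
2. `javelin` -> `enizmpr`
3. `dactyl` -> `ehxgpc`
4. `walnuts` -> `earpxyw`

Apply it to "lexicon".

Looking at the pairs, the operation is to swap each adjacent pair of characters (1↔2, 3↔4, ...), then shift every letter 4 places forward in the alphabet (wrapping around).
Applying that to "lexicon" gives "ipmbsgr".

ipmbsgr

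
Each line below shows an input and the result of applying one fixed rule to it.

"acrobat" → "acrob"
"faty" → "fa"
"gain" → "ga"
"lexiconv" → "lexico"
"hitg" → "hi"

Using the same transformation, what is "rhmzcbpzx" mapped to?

rhmzcbp

Each output is the input with this applied: delete the last 2 characters.
On "rhmzcbpzx" that produces "rhmzcbp".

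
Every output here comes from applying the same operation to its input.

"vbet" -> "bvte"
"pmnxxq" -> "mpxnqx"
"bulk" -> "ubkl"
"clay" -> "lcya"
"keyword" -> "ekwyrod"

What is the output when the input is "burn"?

ubnr

In each case the input is transformed by: swap each adjacent pair of characters (1↔2, 3↔4, ...).
"burn" → "ubnr".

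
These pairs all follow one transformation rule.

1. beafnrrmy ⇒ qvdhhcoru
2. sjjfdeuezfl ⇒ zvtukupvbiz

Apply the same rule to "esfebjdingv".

vurztydwlui

Each output is the input with this applied: shift every letter 10 places backward in the alphabet (wrapping around), then move the first 2 characters to the end (rotate left by 2).
"esfebjdingv" → "uivurztydwl" → "vurztydwlui".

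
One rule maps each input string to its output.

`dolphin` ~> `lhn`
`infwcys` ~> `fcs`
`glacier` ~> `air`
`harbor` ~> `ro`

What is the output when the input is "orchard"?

Each output is the input with this applied: delete the first character, then keep every other character starting from the second (positions 2nd, 4th, 6th, ...).
On "orchard" that produces "cad".

cad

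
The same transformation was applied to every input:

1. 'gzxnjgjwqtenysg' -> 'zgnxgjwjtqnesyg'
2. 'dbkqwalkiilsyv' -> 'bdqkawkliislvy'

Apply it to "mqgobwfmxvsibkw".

Each output is the input with this applied: swap each adjacent pair of characters (1↔2, 3↔4, ...).
So "mqgobwfmxvsibkw" becomes "qmogwbmfvxiskbw".

qmogwbmfvxiskbw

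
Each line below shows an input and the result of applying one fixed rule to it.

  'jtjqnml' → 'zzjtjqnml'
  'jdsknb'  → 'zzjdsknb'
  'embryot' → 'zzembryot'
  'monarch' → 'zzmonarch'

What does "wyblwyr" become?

The pattern: prepend "zz".
Doing the same to "wyblwyr": "zzwyblwyr".

zzwyblwyr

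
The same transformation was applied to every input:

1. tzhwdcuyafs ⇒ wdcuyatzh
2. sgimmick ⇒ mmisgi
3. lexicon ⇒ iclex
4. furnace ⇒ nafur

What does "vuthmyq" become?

In each case the input is transformed by: delete the last 2 characters, then move the first 3 characters to the end (rotate left by 3).
For "vuthmyq", step one produces "vuthm"; step two turns that into "hmvut".

hmvut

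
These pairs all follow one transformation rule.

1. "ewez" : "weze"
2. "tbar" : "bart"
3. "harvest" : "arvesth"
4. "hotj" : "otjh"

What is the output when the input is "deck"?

Each output is the input with this applied: move the first character to the end.
So "deck" becomes "eckd".

eckd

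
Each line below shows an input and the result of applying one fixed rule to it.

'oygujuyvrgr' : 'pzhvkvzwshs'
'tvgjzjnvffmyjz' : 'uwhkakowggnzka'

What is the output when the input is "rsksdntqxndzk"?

Rule — shift every letter 1 place forward in the alphabet (wrapping around).
"rsksdntqxndzk" → "stlteouryoeal".

stlteouryoeal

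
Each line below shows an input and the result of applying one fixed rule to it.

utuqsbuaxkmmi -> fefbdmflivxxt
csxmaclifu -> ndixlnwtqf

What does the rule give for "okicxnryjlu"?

Looking at the pairs, the operation is to shift every letter 11 places forward in the alphabet (wrapping around).
For "okicxnryjlu" the result is "zvtniycjuwf".

zvtniycjuwf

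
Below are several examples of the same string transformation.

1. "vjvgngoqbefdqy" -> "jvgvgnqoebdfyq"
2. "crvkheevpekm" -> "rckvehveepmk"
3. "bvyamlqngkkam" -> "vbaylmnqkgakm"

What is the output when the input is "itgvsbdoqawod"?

tivgbsodaqowd

Looking at the pairs, the operation is to swap each adjacent pair of characters (1↔2, 3↔4, ...).
Doing the same to "itgvsbdoqawod": "tivgbsodaqowd".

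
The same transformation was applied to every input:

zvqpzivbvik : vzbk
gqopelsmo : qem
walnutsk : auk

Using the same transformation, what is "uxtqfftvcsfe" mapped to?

The pattern: keep one character in every 3, starting at position 2 (positions 2nd, 5th, 8th, ...).
Applying that to "uxtqfftvcsfe" gives "xfvf".

xfvf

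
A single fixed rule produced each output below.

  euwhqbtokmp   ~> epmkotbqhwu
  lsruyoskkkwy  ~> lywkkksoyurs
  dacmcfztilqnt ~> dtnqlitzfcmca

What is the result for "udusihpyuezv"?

What's happening: reverse the string, then move the last character to the front.
Starting from "udusihpyuezv": after the first operation, "vzeuyphisudu"; after the second, "uvzeuyphisud".
(Check on "euwhqbtokmp": → "pmkotbqhwue" → "epmkotbqhwu" ✓)

uvzeuyphisud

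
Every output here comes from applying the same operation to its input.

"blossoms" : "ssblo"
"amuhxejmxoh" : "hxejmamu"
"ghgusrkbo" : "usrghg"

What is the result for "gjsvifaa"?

The transformation: delete the last 3 characters, then move the first 3 characters to the end (rotate left by 3).
Applying both steps to "gjsvifaa": "gjsvi", then "vigjs".

vigjs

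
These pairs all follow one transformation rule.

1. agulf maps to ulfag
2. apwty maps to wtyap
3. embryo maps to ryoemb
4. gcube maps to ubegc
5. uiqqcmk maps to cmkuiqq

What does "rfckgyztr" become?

The transformation: move the last 3 characters to the front (rotate right by 3).
For "rfckgyztr" the result is "ztrrfckgy".

ztrrfckgy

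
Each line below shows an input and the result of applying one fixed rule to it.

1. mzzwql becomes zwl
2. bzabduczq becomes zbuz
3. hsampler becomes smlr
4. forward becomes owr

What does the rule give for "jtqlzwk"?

The transformation: keep every other character starting from the second (positions 2nd, 4th, 6th, ...).
"jtqlzwk" → "tlw".

tlw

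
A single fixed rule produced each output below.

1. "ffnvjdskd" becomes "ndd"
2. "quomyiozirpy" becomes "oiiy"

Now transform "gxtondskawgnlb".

tdan

Rule — keep one character in every 3, starting at position 3 (positions 3rd, 6th, 9th, ...).
Doing the same to "gxtondskawgnlb": "tdan".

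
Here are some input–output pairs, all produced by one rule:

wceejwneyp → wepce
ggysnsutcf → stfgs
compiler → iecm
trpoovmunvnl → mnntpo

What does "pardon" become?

The rule is to swap the front and back halves of the string, then keep every other character starting from the first (positions 1st, 3rd, 5th, ...).
For "pardon", step one produces "donpar"; step two turns that into "dna".
(Check on "ggysnsutcf": → "sutcfggysn" → "stfgs" ✓)

dna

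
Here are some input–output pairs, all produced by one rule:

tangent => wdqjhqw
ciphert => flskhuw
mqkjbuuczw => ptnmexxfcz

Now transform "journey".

mrxuqhb

The pattern: shift every letter 3 places forward in the alphabet (wrapping around).
Doing the same to "journey": "mrxuqhb".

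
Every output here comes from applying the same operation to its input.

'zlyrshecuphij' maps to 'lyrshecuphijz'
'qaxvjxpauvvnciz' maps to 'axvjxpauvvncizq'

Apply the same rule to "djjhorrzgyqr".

jjhorrzgyqrd

The transformation: move the first character to the end.
So "djjhorrzgyqr" becomes "jjhorrzgyqrd".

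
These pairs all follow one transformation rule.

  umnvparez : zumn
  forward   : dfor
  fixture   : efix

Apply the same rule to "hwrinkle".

ehwr

What's happening: move the first 3 characters to the end (rotate left by 3), then keep only the last 4 characters.
For "hwrinkle", step one produces "inklehwr"; step two turns that into "ehwr".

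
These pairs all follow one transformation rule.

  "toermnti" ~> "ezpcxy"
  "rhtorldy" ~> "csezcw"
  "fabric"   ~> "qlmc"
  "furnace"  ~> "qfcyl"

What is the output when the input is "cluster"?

nwfde

What's happening: delete the last 2 characters, then shift every letter 11 places forward in the alphabet (wrapping around).
Working it through for "cluster": intermediate "clust", final "nwfde".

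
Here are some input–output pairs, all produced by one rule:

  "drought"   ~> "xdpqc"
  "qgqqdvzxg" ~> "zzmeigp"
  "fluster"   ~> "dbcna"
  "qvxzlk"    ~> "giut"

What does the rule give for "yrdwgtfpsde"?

In each case the input is transformed by: shift every letter 9 places forward in the alphabet (wrapping around), then delete the first 2 characters.
So "yrdwgtfpsde" becomes "mfpcoybmn".

mfpcoybmn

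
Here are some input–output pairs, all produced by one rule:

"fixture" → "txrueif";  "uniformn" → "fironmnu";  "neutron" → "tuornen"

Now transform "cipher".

hpreic

Rule — swap each adjacent pair of characters (1↔2, 3↔4, ...), then move the first 2 characters to the end (rotate left by 2).
Starting from "cipher": after the first operation, "ichpre"; after the second, "hpreic".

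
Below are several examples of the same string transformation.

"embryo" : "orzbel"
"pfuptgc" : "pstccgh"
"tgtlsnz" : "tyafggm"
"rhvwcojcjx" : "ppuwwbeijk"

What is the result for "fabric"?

The transformation: sort the characters into alphabetical order, then shift every letter 13 places forward in the alphabet (wrapping around) — i.e. ROT13.
On "fabric": the first step gives "abcfir", and the second then gives "nopsve".
(Check on "pfuptgc": → "cfgpptu" → "pstccgh" ✓)

nopsve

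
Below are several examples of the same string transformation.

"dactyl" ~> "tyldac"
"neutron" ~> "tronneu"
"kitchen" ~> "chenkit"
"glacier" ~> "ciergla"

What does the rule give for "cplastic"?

asticcpl

The rule is to move the first 3 characters to the end (rotate left by 3).
Doing the same to "cplastic": "asticcpl".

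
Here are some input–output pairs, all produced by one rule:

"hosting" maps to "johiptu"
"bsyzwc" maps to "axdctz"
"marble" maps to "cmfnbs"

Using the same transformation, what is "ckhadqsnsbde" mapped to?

cefdlibertot

In each case the input is transformed by: move the last 3 characters to the front (rotate right by 3), then shift every letter 1 place forward in the alphabet (wrapping around).
"ckhadqsnsbde" → "bdeckhadqsns" → "cefdlibertot".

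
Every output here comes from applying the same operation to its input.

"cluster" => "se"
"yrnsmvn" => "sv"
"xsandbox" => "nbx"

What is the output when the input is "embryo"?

ro

Each output is the input with this applied: keep every other character starting from the second (positions 2nd, 4th, 6th, ...), then delete the first character.
Applying both steps to "embryo": "mro", then "ro".
(Check on "yrnsmvn": → "rsv" → "sv" ✓)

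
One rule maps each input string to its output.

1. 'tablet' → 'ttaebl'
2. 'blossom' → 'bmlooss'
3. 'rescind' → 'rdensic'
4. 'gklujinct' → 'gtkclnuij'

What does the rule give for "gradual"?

glraaud

In each case the input is transformed by: take characters alternately from the front and the back (1st, last, 2nd, 2nd-last, ...).
Applying that to "gradual" gives "glraaud".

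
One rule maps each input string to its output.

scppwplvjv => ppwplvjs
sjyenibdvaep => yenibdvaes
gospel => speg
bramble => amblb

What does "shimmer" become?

The pattern: swap the first and last characters, then delete the first 2 characters.
For "shimmer" the result is "immes".
(Check on "sjyenibdvaep": → "pjyenibdvaes" → "yenibdvaes" ✓)

immes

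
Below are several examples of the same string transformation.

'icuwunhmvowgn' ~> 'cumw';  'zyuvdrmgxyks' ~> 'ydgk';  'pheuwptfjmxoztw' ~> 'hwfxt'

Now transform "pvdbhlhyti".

The transformation: keep one character in every 3, starting at position 2 (positions 2nd, 5th, 8th, ...).
So "pvdbhlhyti" becomes "vhy".

vhy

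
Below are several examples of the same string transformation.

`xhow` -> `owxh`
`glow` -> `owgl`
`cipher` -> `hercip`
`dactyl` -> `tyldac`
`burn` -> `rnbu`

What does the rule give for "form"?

rmfo

Rule — swap the front and back halves of the string.
Applying that to "form" gives "rmfo".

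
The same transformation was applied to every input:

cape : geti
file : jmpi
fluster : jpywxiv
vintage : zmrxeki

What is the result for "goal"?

ksep

Rule — shift every letter 4 places forward in the alphabet (wrapping around).
Doing the same to "goal": "ksep".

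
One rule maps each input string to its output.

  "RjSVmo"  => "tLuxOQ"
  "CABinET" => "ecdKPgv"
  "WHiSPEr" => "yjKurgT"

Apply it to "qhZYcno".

SJbaEPQ

What's happening: shift every letter 2 places forward in the alphabet (wrapping around), then flip the case of every letter.
"qhZYcno" → "sjBAepq" → "SJbaEPQ".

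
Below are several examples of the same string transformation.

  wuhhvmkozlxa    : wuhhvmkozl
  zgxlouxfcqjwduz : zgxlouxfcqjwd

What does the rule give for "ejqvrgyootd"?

Looking at the pairs, the operation is to delete the last 2 characters.
So "ejqvrgyootd" becomes "ejqvrgyoo".

ejqvrgyoo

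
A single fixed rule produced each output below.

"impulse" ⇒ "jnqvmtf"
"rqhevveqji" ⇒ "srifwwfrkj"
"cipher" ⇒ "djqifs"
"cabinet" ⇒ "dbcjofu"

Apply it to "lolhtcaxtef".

Rule — shift every letter 1 place forward in the alphabet (wrapping around).
Applying that to "lolhtcaxtef" gives "mpmiudbyufg".

mpmiudbyufg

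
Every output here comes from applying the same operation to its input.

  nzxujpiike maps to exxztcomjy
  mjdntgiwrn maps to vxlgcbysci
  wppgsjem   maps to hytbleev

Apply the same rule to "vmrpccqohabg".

The transformation: shift every letter 11 places backward in the alphabet (wrapping around), then swap the front and back halves of the string.
On "vmrpccqohabg": the first step gives "kbgerrfdwpqv", and the second then gives "fdwpqvkbgerr".

fdwpqvkbgerr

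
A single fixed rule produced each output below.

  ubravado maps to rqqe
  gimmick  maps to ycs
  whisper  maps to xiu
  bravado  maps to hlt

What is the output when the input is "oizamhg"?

yqx

The rule is to keep every other character starting from the second (positions 2nd, 4th, 6th, ...), then shift every letter 10 places backward in the alphabet (wrapping around).
Working it through for "oizamhg": intermediate "iah", final "yqx".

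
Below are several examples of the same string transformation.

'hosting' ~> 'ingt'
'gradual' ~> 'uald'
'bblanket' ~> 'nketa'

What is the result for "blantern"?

ternn

What's happening: delete the first 3 characters, then move the first character to the end.
On "blantern": the first step gives "ntern", and the second then gives "ternn".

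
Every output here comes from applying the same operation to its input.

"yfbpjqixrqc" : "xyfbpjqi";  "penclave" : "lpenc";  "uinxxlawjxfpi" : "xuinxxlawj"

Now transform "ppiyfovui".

What's happening: delete the last 3 characters, then move the last character to the front.
On "ppiyfovui": the first step gives "ppiyfo", and the second then gives "oppiyf".

oppiyf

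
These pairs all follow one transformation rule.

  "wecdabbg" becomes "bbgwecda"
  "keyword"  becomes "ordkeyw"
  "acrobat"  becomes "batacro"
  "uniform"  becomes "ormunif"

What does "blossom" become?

somblos

The rule is to move the last 3 characters to the front (rotate right by 3).
On "blossom" that produces "somblos".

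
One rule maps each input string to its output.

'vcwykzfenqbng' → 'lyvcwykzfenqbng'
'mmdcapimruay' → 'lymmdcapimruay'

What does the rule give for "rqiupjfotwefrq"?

In each case the input is transformed by: prepend "ly".
Applying that to "rqiupjfotwefrq" gives "lyrqiupjfotwefrq".

lyrqiupjfotwefrq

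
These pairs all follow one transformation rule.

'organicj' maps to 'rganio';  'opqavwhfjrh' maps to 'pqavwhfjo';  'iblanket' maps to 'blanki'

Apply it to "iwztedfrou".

wztedfri

The pattern: delete the last 2 characters, then move the first character to the end.
For "iwztedfrou", step one produces "iwztedfr"; step two turns that into "wztedfri".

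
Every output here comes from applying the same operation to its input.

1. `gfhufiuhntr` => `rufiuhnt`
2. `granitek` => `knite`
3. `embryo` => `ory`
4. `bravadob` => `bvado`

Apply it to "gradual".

ldua

The transformation: delete the first 3 characters, then move the last character to the front.
On "gradual" that produces "ldua".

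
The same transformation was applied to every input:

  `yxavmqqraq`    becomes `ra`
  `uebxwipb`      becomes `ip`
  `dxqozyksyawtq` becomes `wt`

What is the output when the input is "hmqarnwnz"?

wn

Looking at the pairs, the operation is to move the last 3 characters to the front (rotate right by 3), then keep only the first 2 characters.
Working it through for "hmqarnwnz": intermediate "wnzhmqarn", final "wn".
(Check on "dxqozyksyawtq": → "wtqdxqozyksya" → "wt" ✓)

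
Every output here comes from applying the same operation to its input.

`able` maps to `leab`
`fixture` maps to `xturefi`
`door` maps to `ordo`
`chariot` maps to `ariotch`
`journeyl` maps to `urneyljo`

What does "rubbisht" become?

Looking at the pairs, the operation is to move the first 2 characters to the end (rotate left by 2).
Applying that to "rubbisht" gives "bbishtru".

bbishtru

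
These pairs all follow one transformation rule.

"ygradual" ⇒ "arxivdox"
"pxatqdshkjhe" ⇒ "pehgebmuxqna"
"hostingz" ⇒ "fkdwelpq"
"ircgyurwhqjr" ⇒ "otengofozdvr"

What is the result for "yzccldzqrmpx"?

Rule — shift every letter 3 places backward in the alphabet (wrapping around), then swap the front and back halves of the string.
Working it through for "yzccldzqrmpx": intermediate "vwzziawnojmu", final "wnojmuvwzzia".

wnojmuvwzzia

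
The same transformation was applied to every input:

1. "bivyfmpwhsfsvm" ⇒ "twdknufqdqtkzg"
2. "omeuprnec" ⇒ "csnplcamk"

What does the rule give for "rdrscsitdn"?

Looking at the pairs, the operation is to shift every letter 2 places backward in the alphabet (wrapping around), then move the first 2 characters to the end (rotate left by 2).
Working it through for "rdrscsitdn": intermediate "pbpqaqgrbl", final "pqaqgrblpb".

pqaqgrblpb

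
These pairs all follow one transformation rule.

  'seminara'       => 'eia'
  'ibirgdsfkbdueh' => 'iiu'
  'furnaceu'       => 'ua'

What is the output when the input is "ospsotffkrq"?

oo

Rule — delete the last 2 characters, then keep only the vowels.
Applying both steps to "ospsotffkrq": "ospsotffk", then "oo".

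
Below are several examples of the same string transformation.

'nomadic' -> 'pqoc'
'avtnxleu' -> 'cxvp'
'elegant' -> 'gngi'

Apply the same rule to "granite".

itcp

What's happening: shift every letter 2 places forward in the alphabet (wrapping around), then keep only the first 4 characters.
For "granite", step one produces "itcpkvg"; step two turns that into "itcp".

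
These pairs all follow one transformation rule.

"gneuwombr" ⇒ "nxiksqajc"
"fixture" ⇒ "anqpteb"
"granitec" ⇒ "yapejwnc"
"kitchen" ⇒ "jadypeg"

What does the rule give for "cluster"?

napoqhy

The pattern: reverse the string, then shift every letter 4 places backward in the alphabet (wrapping around).
On "cluster": the first step gives "retsulc", and the second then gives "napoqhy".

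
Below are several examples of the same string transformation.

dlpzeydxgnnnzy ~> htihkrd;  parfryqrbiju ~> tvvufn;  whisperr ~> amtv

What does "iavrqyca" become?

mzug

Rule — keep every other character starting from the first (positions 1st, 3rd, 5th, ...), then shift every letter 4 places forward in the alphabet (wrapping around).
Working it through for "iavrqyca": intermediate "ivqc", final "mzug".
(Check on "dlpzeydxgnnnzy": → "dpedgnz" → "htihkrd" ✓)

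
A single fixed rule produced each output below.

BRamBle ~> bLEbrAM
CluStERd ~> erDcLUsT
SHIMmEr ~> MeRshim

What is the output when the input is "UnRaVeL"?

The pattern: move the last 3 characters to the front (rotate right by 3), then flip the case of every letter.
Applying both steps to "UnRaVeL": "VeLUnRa", then "vEluNrA".
(Check on "BRamBle": → "BleBRam" → "bLEbrAM" ✓)

vEluNrA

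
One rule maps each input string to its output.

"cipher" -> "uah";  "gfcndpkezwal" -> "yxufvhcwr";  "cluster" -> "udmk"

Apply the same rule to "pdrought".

The rule is to delete the last 3 characters, then shift every letter 8 places backward in the alphabet (wrapping around).
On "pdrought": the first step gives "pdrou", and the second then gives "hvjgm".

hvjgm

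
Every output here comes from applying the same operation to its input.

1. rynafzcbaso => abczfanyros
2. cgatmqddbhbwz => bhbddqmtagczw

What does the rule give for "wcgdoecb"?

eodgcwbc

What's happening: move the last 2 characters to the front (rotate right by 2), then reverse the string.
For "wcgdoecb", step one produces "cbwcgdoe"; step two turns that into "eodgcwbc".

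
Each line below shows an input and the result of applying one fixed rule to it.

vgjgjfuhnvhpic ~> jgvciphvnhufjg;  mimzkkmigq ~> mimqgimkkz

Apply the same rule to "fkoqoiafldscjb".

What's happening: reverse the string, then move the last 3 characters to the front (rotate right by 3).
"fkoqoiafldscjb" → "bjcsdlfaioqokf" → "okfbjcsdlfaioq".

okfbjcsdlfaioq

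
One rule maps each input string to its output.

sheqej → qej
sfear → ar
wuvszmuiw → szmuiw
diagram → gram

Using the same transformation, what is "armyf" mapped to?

yf

Each output is the input with this applied: delete the first 3 characters.
Applying that to "armyf" gives "yf".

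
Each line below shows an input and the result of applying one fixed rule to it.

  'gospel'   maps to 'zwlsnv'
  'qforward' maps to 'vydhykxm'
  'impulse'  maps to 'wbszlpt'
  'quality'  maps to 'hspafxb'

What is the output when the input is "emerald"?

lyhsklt

The pattern: move the first 2 characters to the end (rotate left by 2), then shift every letter 7 places forward in the alphabet (wrapping around).
So "emerald" becomes "lyhsklt".
(Check on "quality": → "alityqu" → "hspafxb" ✓)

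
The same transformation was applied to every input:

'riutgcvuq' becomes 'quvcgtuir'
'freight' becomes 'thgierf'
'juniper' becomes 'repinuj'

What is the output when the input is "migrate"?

The transformation: reverse the string.
So "migrate" becomes "etargim".

etargim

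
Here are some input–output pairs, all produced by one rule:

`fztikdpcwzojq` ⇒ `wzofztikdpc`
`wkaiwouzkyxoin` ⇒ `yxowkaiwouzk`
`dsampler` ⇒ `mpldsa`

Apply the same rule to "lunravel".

Each output is the input with this applied: delete the last 2 characters, then move the last 3 characters to the front (rotate right by 3).
On "lunravel": the first step gives "lunrav", and the second then gives "ravlun".

ravlun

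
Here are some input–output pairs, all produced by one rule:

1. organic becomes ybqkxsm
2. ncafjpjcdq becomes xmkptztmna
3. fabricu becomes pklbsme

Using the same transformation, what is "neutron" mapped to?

What's happening: shift every letter 10 places forward in the alphabet (wrapping around).
"neutron" → "xoedbyx".

xoedbyx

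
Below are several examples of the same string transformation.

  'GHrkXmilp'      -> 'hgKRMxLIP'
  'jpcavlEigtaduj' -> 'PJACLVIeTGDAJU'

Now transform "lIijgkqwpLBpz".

iLJIKGWQlPPbZ

Rule — flip the case of every letter, then swap each adjacent pair of characters (1↔2, 3↔4, ...).
For "lIijgkqwpLBpz", step one produces "LiIJGKQWPlbPZ"; step two turns that into "iLJIKGWQlPPbZ".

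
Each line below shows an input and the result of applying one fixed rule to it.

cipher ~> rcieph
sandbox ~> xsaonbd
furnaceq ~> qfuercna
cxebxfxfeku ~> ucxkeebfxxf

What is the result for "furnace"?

The pattern: swap the first and last characters, then take characters alternately from the front and the back (1st, last, 2nd, 2nd-last, ...).
"furnace" → "eurnacf" → "efucran".
(Check on "furnaceq": → "qurnacef" → "qfuercna" ✓)

efucran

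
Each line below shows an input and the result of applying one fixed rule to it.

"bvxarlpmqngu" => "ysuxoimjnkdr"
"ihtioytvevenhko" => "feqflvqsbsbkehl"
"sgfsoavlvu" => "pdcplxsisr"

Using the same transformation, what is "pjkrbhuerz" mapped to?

mghoyerbow

The rule is to shift every letter 3 places backward in the alphabet (wrapping around).
Doing the same to "pjkrbhuerz": "mghoyerbow".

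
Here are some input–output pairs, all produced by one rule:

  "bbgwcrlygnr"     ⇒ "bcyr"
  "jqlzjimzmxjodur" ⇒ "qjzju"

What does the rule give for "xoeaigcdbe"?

oid

The pattern: keep one character in every 3, starting at position 2 (positions 2nd, 5th, 8th, ...).
For "xoeaigcdbe" the result is "oid".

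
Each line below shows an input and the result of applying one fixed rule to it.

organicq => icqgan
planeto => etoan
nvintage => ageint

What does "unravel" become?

In each case the input is transformed by: delete the first 2 characters, then move the last 3 characters to the front (rotate right by 3).
Starting from "unravel": after the first operation, "ravel"; after the second, "velra".

velra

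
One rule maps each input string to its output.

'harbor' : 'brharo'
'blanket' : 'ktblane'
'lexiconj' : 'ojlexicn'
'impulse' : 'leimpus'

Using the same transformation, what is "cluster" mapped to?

trcluse

In each case the input is transformed by: move the last 2 characters to the front (rotate right by 2), then swap the first and last characters.
So "cluster" becomes "trcluse".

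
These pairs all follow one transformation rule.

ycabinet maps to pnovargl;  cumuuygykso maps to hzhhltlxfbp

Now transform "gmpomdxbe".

zcbzqkort

The rule is to shift every letter 13 places forward in the alphabet (wrapping around) — i.e. ROT13, then move the first character to the end.
On "gmpomdxbe": the first step gives "tzcbzqkor", and the second then gives "zcbzqkort".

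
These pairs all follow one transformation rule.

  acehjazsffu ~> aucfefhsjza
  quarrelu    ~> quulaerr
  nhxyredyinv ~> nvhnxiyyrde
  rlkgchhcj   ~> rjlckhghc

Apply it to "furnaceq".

Rule — take characters alternately from the front and the back (1st, last, 2nd, 2nd-last, ...).
Applying that to "furnaceq" gives "fquercna".

fquercna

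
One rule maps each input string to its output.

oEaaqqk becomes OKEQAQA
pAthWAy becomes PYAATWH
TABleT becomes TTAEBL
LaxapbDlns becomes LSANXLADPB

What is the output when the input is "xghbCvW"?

XWGVHCB

Each output is the input with this applied: take characters alternately from the front and the back (1st, last, 2nd, 2nd-last, ...), then convert every letter to uppercase.
So "xghbCvW" becomes "XWGVHCB".
(Check on "TABleT": → "TTAeBl" → "TTAEBL" ✓)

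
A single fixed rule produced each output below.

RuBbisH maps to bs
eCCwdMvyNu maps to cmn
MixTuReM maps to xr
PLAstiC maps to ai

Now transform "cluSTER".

ue

Looking at the pairs, the operation is to keep one character in every 3, starting at position 3 (positions 3rd, 6th, 9th, ...), then convert every letter to lowercase.
For "cluSTER", step one produces "uE"; step two turns that into "ue".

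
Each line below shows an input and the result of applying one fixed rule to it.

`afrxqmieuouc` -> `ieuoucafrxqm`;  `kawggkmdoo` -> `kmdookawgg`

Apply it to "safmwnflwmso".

flwmsosafmwn

The transformation: swap the front and back halves of the string.
Applying that to "safmwnflwmso" gives "flwmsosafmwn".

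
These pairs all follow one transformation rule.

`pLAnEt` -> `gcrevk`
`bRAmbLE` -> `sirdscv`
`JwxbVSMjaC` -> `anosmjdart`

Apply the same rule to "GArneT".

The pattern: shift every letter 9 places backward in the alphabet (wrapping around), then convert every letter to lowercase.
Starting from "GArneT": after the first operation, "XRievK"; after the second, "xrievk".

xrievk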